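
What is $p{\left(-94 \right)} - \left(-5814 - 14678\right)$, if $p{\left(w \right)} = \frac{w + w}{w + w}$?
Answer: $20493$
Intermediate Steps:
$p{\left(w \right)} = 1$ ($p{\left(w \right)} = \frac{2 w}{2 w} = 2 w \frac{1}{2 w} = 1$)
$p{\left(-94 \right)} - \left(-5814 - 14678\right) = 1 - \left(-5814 - 14678\right) = 1 - -20492 = 1 + 20492 = 20493$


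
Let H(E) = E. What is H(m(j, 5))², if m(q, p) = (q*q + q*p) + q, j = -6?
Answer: 0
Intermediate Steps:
m(q, p) = q + q² + p*q (m(q, p) = (q² + p*q) + q = q + q² + p*q)
H(m(j, 5))² = (-6*(1 + 5 - 6))² = (-6*0)² = 0² = 0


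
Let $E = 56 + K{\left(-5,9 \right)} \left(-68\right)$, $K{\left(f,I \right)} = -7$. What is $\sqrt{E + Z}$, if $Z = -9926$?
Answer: $i \sqrt{9394} \approx 96.923 i$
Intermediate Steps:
$E = 532$ ($E = 56 - -476 = 56 + 476 = 532$)
$\sqrt{E + Z} = \sqrt{532 - 9926} = \sqrt{-9394} = i \sqrt{9394}$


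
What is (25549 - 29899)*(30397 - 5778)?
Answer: -107092650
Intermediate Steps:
(25549 - 29899)*(30397 - 5778) = -4350*24619 = -107092650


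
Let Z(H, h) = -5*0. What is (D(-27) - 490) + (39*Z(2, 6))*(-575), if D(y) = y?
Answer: -517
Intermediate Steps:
Z(H, h) = 0
(D(-27) - 490) + (39*Z(2, 6))*(-575) = (-27 - 490) + (39*0)*(-575) = -517 + 0*(-575) = -517 + 0 = -517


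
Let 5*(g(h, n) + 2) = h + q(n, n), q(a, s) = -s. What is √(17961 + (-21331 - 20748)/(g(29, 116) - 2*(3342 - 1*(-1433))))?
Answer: √41128820050614/47847 ≈ 134.04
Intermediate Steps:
g(h, n) = -2 - n/5 + h/5 (g(h, n) = -2 + (h - n)/5 = -2 + (-n/5 + h/5) = -2 - n/5 + h/5)
√(17961 + (-21331 - 20748)/(g(29, 116) - 2*(3342 - 1*(-1433)))) = √(17961 + (-21331 - 20748)/((-2 - ⅕*116 + (⅕)*29) - 2*(3342 - 1*(-1433)))) = √(17961 - 42079/((-2 - 116/5 + 29/5) - 2*(3342 + 1433))) = √(17961 - 42079/(-97/5 - 2*4775)) = √(17961 - 42079/(-97/5 - 9550)) = √(17961 - 42079/(-47847/5)) = √(17961 - 42079*(-5/47847)) = √(17961 + 210395/47847) = √(859590362/47847) = √41128820050614/47847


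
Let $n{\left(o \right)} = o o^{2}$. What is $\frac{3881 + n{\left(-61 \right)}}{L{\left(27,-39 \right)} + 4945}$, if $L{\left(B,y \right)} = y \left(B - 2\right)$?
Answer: $- \frac{22310}{397} \approx -56.196$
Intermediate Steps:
$L{\left(B,y \right)} = y \left(-2 + B\right)$ ($L{\left(B,y \right)} = y \left(B - 2\right) = y \left(-2 + B\right)$)
$n{\left(o \right)} = o^{3}$
$\frac{3881 + n{\left(-61 \right)}}{L{\left(27,-39 \right)} + 4945} = \frac{3881 + \left(-61\right)^{3}}{- 39 \left(-2 + 27\right) + 4945} = \frac{3881 - 226981}{\left(-39\right) 25 + 4945} = - \frac{223100}{-975 + 4945} = - \frac{223100}{3970} = \left(-223100\right) \frac{1}{3970} = - \frac{22310}{397}$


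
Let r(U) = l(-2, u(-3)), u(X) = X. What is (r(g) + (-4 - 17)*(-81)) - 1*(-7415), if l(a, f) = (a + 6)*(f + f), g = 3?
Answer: 9092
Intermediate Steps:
l(a, f) = 2*f*(6 + a) (l(a, f) = (6 + a)*(2*f) = 2*f*(6 + a))
r(U) = -24 (r(U) = 2*(-3)*(6 - 2) = 2*(-3)*4 = -24)
(r(g) + (-4 - 17)*(-81)) - 1*(-7415) = (-24 + (-4 - 17)*(-81)) - 1*(-7415) = (-24 - 21*(-81)) + 7415 = (-24 + 1701) + 7415 = 1677 + 7415 = 9092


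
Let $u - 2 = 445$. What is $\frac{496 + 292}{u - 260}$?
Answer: $\frac{788}{187} \approx 4.2139$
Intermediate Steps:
$u = 447$ ($u = 2 + 445 = 447$)
$\frac{496 + 292}{u - 260} = \frac{496 + 292}{447 - 260} = \frac{788}{447 - 260} = \frac{788}{187}$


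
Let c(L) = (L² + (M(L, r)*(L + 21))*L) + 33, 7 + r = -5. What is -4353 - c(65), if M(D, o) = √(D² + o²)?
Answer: -8611 - 5590*√4369 ≈ -3.7810e+5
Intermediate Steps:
r = -12 (r = -7 - 5 = -12)
c(L) = 33 + L² + L*√(144 + L²)*(21 + L) (c(L) = (L² + (√(L² + (-12)²)*(L + 21))*L) + 33 = (L² + (√(L² + 144)*(21 + L))*L) + 33 = (L² + (√(144 + L²)*(21 + L))*L) + 33 = (L² + L*√(144 + L²)*(21 + L)) + 33 = 33 + L² + L*√(144 + L²)*(21 + L))
-4353 - c(65) = -4353 - (33 + 65² + 65²*√(144 + 65²) + 21*65*√(144 + 65²)) = -4353 - (33 + 4225 + 4225*√(144 + 4225) + 21*65*√(144 + 4225)) = -4353 - (33 + 4225 + 4225*√4369 + 21*65*√4369) = -4353 - (33 + 4225 + 4225*√4369 + 1365*√4369) = -4353 - (4258 + 5590*√4369) = -4353 + (-4258 - 5590*√4369) = -8611 - 5590*√4369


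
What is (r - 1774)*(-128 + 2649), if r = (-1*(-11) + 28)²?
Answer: -637813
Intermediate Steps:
r = 1521 (r = (11 + 28)² = 39² = 1521)
(r - 1774)*(-128 + 2649) = (1521 - 1774)*(-128 + 2649) = -253*2521 = -637813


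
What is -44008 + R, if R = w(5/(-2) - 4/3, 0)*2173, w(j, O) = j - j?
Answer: -44008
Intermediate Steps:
w(j, O) = 0
R = 0 (R = 0*2173 = 0)
-44008 + R = -44008 + 0 = -44008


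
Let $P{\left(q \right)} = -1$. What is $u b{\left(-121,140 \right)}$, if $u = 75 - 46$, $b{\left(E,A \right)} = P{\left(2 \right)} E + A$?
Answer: $7569$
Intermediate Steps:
$b{\left(E,A \right)} = A - E$ ($b{\left(E,A \right)} = - E + A = A - E$)
$u = 29$ ($u = 75 - 46 = 29$)
$u b{\left(-121,140 \right)} = 29 \left(140 - -121\right) = 29 \left(140 + 121\right) = 29 \cdot 261 = 7569$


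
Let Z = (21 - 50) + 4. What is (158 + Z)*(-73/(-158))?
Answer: 9709/158 ≈ 61.449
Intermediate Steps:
Z = -25 (Z = -29 + 4 = -25)
(158 + Z)*(-73/(-158)) = (158 - 25)*(-73/(-158)) = 133*(-73*(-1/158)) = 133*(73/158) = 9709/158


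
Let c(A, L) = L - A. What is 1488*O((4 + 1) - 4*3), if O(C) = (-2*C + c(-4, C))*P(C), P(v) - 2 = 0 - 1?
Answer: 16368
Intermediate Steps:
P(v) = 1 (P(v) = 2 + (0 - 1) = 2 - 1 = 1)
O(C) = 4 - C (O(C) = (-2*C + (C - 1*(-4)))*1 = (-2*C + (C + 4))*1 = (-2*C + (4 + C))*1 = (4 - C)*1 = 4 - C)
1488*O((4 + 1) - 4*3) = 1488*(4 - ((4 + 1) - 4*3)) = 1488*(4 - (5 - 12)) = 1488*(4 - 1*(-7)) = 1488*(4 + 7) = 1488*11 = 16368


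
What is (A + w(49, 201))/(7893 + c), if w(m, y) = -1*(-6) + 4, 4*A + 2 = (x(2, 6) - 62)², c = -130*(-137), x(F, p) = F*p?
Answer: 1269/51406 ≈ 0.024686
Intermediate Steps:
c = 17810
A = 1249/2 (A = -½ + (2*6 - 62)²/4 = -½ + (12 - 62)²/4 = -½ + (¼)*(-50)² = -½ + (¼)*2500 = -½ + 625 = 1249/2 ≈ 624.50)
w(m, y) = 10 (w(m, y) = 6 + 4 = 10)
(A + w(49, 201))/(7893 + c) = (1249/2 + 10)/(7893 + 17810) = (1269/2)/25703 = (1269/2)*(1/25703) = 1269/51406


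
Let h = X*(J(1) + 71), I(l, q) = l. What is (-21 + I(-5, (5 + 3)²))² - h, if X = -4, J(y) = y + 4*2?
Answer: 996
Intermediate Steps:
J(y) = 8 + y (J(y) = y + 8 = 8 + y)
h = -320 (h = -4*((8 + 1) + 71) = -4*(9 + 71) = -4*80 = -320)
(-21 + I(-5, (5 + 3)²))² - h = (-21 - 5)² - 1*(-320) = (-26)² + 320 = 676 + 320 = 996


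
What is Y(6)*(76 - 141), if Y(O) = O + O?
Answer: -780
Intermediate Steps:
Y(O) = 2*O
Y(6)*(76 - 141) = (2*6)*(76 - 141) = 12*(-65) = -780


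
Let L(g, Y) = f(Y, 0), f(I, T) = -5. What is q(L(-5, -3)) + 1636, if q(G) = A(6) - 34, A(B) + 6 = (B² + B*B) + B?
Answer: 1674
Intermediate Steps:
A(B) = -6 + B + 2*B² (A(B) = -6 + ((B² + B*B) + B) = -6 + ((B² + B²) + B) = -6 + (2*B² + B) = -6 + (B + 2*B²) = -6 + B + 2*B²)
L(g, Y) = -5
q(G) = 38 (q(G) = (-6 + 6 + 2*6²) - 34 = (-6 + 6 + 2*36) - 34 = (-6 + 6 + 72) - 34 = 72 - 34 = 38)
q(L(-5, -3)) + 1636 = 38 + 1636 = 1674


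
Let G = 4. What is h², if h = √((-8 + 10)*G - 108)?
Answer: -100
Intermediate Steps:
h = 10*I (h = √((-8 + 10)*4 - 108) = √(2*4 - 108) = √(8 - 108) = √(-100) = 10*I ≈ 10.0*I)
h² = (10*I)² = -100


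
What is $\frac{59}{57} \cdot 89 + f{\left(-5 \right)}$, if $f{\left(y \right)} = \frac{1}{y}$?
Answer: $\frac{26198}{285} \approx 91.923$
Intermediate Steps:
$\frac{59}{57} \cdot 89 + f{\left(-5 \right)} = \frac{59}{57} \cdot 89 + \frac{1}{-5} = 59 \cdot \frac{1}{57} \cdot 89 - \frac{1}{5} = \frac{59}{57} \cdot 89 - \frac{1}{5} = \frac{5251}{57} - \frac{1}{5} = \frac{26198}{285}$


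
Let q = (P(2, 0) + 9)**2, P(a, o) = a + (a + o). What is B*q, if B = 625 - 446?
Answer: 30251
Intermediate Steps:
P(a, o) = o + 2*a
B = 179
q = 169 (q = ((0 + 2*2) + 9)**2 = ((0 + 4) + 9)**2 = (4 + 9)**2 = 13**2 = 169)
B*q = 179*169 = 30251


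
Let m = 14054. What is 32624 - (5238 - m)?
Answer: 41440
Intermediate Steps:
32624 - (5238 - m) = 32624 - (5238 - 1*14054) = 32624 - (5238 - 14054) = 32624 - 1*(-8816) = 32624 + 8816 = 41440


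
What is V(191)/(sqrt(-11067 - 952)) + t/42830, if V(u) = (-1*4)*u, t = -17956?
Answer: -8978/21415 + 764*I*sqrt(12019)/12019 ≈ -0.41924 + 6.9688*I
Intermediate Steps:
V(u) = -4*u
V(191)/(sqrt(-11067 - 952)) + t/42830 = (-4*191)/(sqrt(-11067 - 952)) - 17956/42830 = -764*(-I*sqrt(12019)/12019) - 17956*1/42830 = -764*(-I*sqrt(12019)/12019) - 8978/21415 = -(-764)*I*sqrt(12019)/12019 - 8978/21415 = 764*I*sqrt(12019)/12019 - 8978/21415 = -8978/21415 + 764*I*sqrt(12019)/12019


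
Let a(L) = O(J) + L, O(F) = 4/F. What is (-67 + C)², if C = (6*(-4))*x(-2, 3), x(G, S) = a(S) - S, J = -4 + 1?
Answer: 1225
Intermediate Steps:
J = -3
a(L) = -4/3 + L (a(L) = 4/(-3) + L = 4*(-⅓) + L = -4/3 + L)
x(G, S) = -4/3 (x(G, S) = (-4/3 + S) - S = -4/3)
C = 32 (C = (6*(-4))*(-4/3) = -24*(-4/3) = 32)
(-67 + C)² = (-67 + 32)² = (-35)² = 1225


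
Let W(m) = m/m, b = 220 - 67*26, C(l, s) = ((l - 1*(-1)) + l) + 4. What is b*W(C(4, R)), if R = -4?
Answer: -1522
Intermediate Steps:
C(l, s) = 5 + 2*l (C(l, s) = ((l + 1) + l) + 4 = ((1 + l) + l) + 4 = (1 + 2*l) + 4 = 5 + 2*l)
b = -1522 (b = 220 - 1742 = -1522)
W(m) = 1
b*W(C(4, R)) = -1522*1 = -1522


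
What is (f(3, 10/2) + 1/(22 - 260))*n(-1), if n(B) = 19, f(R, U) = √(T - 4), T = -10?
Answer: -19/238 + 19*I*√14 ≈ -0.079832 + 71.091*I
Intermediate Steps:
f(R, U) = I*√14 (f(R, U) = √(-10 - 4) = √(-14) = I*√14)
(f(3, 10/2) + 1/(22 - 260))*n(-1) = (I*√14 + 1/(22 - 260))*19 = (I*√14 + 1/(-238))*19 = (I*√14 - 1/238)*19 = (-1/238 + I*√14)*19 = -19/238 + 19*I*√14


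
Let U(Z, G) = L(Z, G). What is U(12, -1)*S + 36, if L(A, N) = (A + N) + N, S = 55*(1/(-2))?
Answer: -239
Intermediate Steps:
S = -55/2 (S = 55*(1*(-½)) = 55*(-½) = -55/2 ≈ -27.500)
L(A, N) = A + 2*N
U(Z, G) = Z + 2*G
U(12, -1)*S + 36 = (12 + 2*(-1))*(-55/2) + 36 = (12 - 2)*(-55/2) + 36 = 10*(-55/2) + 36 = -275 + 36 = -239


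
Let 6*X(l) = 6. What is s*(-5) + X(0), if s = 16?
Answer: -79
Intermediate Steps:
X(l) = 1 (X(l) = (⅙)*6 = 1)
s*(-5) + X(0) = 16*(-5) + 1 = -80 + 1 = -79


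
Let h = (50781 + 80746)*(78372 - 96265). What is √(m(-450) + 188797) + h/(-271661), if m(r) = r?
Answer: 2353412611/271661 + √188347 ≈ 9097.0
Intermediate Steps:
h = -2353412611 (h = 131527*(-17893) = -2353412611)
√(m(-450) + 188797) + h/(-271661) = √(-450 + 188797) - 2353412611/(-271661) = √188347 - 2353412611*(-1/271661) = √188347 + 2353412611/271661 = 2353412611/271661 + √188347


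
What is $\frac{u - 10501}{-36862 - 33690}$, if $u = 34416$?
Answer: $- \frac{23915}{70552} \approx -0.33897$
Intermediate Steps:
$\frac{u - 10501}{-36862 - 33690} = \frac{34416 - 10501}{-36862 - 33690} = \frac{23915}{-70552} = 23915 \left(- \frac{1}{70552}\right) = - \frac{23915}{70552}$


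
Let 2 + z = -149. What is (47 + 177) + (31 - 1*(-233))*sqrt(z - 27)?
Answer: 224 + 264*I*sqrt(178) ≈ 224.0 + 3522.2*I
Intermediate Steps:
z = -151 (z = -2 - 149 = -151)
(47 + 177) + (31 - 1*(-233))*sqrt(z - 27) = (47 + 177) + (31 - 1*(-233))*sqrt(-151 - 27) = 224 + (31 + 233)*sqrt(-178) = 224 + 264*(I*sqrt(178)) = 224 + 264*I*sqrt(178)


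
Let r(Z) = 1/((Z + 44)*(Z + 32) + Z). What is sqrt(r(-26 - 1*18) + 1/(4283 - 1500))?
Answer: I*sqrt(5727)/506 ≈ 0.14956*I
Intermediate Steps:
r(Z) = 1/(Z + (32 + Z)*(44 + Z)) (r(Z) = 1/((44 + Z)*(32 + Z) + Z) = 1/((32 + Z)*(44 + Z) + Z) = 1/(Z + (32 + Z)*(44 + Z)))
sqrt(r(-26 - 1*18) + 1/(4283 - 1500)) = sqrt(1/(1408 + (-26 - 1*18)**2 + 77*(-26 - 1*18)) + 1/(4283 - 1500)) = sqrt(1/(1408 + (-26 - 18)**2 + 77*(-26 - 18)) + 1/2783) = sqrt(1/(1408 + (-44)**2 + 77*(-44)) + 1/2783) = sqrt(1/(1408 + 1936 - 3388) + 1/2783) = sqrt(1/(-44) + 1/2783) = sqrt(-1/44 + 1/2783) = sqrt(-249/11132) = I*sqrt(5727)/506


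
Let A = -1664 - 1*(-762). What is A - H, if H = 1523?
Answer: -2425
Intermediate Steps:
A = -902 (A = -1664 + 762 = -902)
A - H = -902 - 1*1523 = -902 - 1523 = -2425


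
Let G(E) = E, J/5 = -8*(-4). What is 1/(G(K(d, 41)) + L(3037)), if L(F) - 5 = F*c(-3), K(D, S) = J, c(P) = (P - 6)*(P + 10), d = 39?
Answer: -1/191166 ≈ -5.2311e-6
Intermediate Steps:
c(P) = (-6 + P)*(10 + P)
J = 160 (J = 5*(-8*(-4)) = 5*32 = 160)
K(D, S) = 160
L(F) = 5 - 63*F (L(F) = 5 + F*(-60 + (-3)² + 4*(-3)) = 5 + F*(-60 + 9 - 12) = 5 + F*(-63) = 5 - 63*F)
1/(G(K(d, 41)) + L(3037)) = 1/(160 + (5 - 63*3037)) = 1/(160 + (5 - 191331)) = 1/(160 - 191326) = 1/(-191166) = -1/191166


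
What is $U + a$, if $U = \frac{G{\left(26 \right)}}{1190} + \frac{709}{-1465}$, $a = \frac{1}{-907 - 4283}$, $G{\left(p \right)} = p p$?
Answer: $\frac{15185327}{180959730} \approx 0.083915$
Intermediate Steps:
$G{\left(p \right)} = p^{2}$
$a = - \frac{1}{5190}$ ($a = \frac{1}{-5190} = - \frac{1}{5190} \approx -0.00019268$)
$U = \frac{14663}{174335}$ ($U = \frac{26^{2}}{1190} + \frac{709}{-1465} = 676 \cdot \frac{1}{1190} + 709 \left(- \frac{1}{1465}\right) = \frac{338}{595} - \frac{709}{1465} = \frac{14663}{174335} \approx 0.084108$)
$U + a = \frac{14663}{174335} - \frac{1}{5190} = \frac{15185327}{180959730}$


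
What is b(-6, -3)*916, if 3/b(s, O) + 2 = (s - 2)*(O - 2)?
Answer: 1374/19 ≈ 72.316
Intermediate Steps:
b(s, O) = 3/(-2 + (-2 + O)*(-2 + s)) (b(s, O) = 3/(-2 + (s - 2)*(O - 2)) = 3/(-2 + (-2 + s)*(-2 + O)) = 3/(-2 + (-2 + O)*(-2 + s)))
b(-6, -3)*916 = (3/(2 - 2*(-3) - 2*(-6) - 3*(-6)))*916 = (3/(2 + 6 + 12 + 18))*916 = (3/38)*916 = 1374/19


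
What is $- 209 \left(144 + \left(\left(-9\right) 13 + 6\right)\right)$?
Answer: $-6897$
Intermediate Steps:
$- 209 \left(144 + \left(\left(-9\right) 13 + 6\right)\right) = - 209 \left(144 + \left(-117 + 6\right)\right) = - 209 \left(144 - 111\right) = \left(-209\right) 33 = -6897$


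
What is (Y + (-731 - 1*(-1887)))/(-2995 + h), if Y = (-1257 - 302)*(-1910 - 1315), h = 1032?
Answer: -5028931/1963 ≈ -2561.9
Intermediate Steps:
Y = 5027775 (Y = -1559*(-3225) = 5027775)
(Y + (-731 - 1*(-1887)))/(-2995 + h) = (5027775 + (-731 - 1*(-1887)))/(-2995 + 1032) = (5027775 + (-731 + 1887))/(-1963) = (5027775 + 1156)*(-1/1963) = 5028931*(-1/1963) = -5028931/1963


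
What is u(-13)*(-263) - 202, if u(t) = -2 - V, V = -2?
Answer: -202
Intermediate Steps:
u(t) = 0 (u(t) = -2 - 1*(-2) = -2 + 2 = 0)
u(-13)*(-263) - 202 = 0*(-263) - 202 = 0 - 202 = -202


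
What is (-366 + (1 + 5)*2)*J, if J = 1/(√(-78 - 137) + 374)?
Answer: -44132/46697 + 118*I*√215/46697 ≈ -0.94507 + 0.037052*I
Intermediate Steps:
J = 1/(374 + I*√215) (J = 1/(√(-215) + 374) = 1/(I*√215 + 374) = 1/(374 + I*√215) ≈ 0.0026697 - 0.00010467*I)
(-366 + (1 + 5)*2)*J = (-366 + (1 + 5)*2)*(374/140091 - I*√215/140091) = (-366 + 6*2)*(374/140091 - I*√215/140091) = (-366 + 12)*(374/140091 - I*√215/140091) = -354*(374/140091 - I*√215/140091) = -44132/46697 + 118*I*√215/46697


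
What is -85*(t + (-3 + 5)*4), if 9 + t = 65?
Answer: -5440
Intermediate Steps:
t = 56 (t = -9 + 65 = 56)
-85*(t + (-3 + 5)*4) = -85*(56 + (-3 + 5)*4) = -85*(56 + 2*4) = -85*(56 + 8) = -85*64 = -5440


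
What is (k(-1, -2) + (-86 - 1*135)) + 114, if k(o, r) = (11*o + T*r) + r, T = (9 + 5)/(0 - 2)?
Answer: -106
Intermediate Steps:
T = -7 (T = 14/(-2) = 14*(-½) = -7)
k(o, r) = -6*r + 11*o (k(o, r) = (11*o - 7*r) + r = (-7*r + 11*o) + r = -6*r + 11*o)
(k(-1, -2) + (-86 - 1*135)) + 114 = ((-6*(-2) + 11*(-1)) + (-86 - 1*135)) + 114 = ((12 - 11) + (-86 - 135)) + 114 = (1 - 221) + 114 = -220 + 114 = -106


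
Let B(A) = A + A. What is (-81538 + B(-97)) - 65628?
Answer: -147360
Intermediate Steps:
B(A) = 2*A
(-81538 + B(-97)) - 65628 = (-81538 + 2*(-97)) - 65628 = (-81538 - 194) - 65628 = -81732 - 65628 = -147360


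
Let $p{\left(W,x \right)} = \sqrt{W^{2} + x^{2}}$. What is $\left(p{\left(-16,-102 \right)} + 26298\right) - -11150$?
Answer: $37448 + 2 \sqrt{2665} \approx 37551.0$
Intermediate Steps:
$\left(p{\left(-16,-102 \right)} + 26298\right) - -11150 = \left(\sqrt{\left(-16\right)^{2} + \left(-102\right)^{2}} + 26298\right) - -11150 = \left(\sqrt{256 + 10404} + 26298\right) + 11150 = \left(\sqrt{10660} + 26298\right) + 11150 = \left(2 \sqrt{2665} + 26298\right) + 11150 = \left(26298 + 2 \sqrt{2665}\right) + 11150 = 37448 + 2 \sqrt{2665}$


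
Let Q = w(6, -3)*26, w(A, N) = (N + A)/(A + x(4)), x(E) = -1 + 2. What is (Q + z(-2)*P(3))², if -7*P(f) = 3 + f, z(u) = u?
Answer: 8100/49 ≈ 165.31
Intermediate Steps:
x(E) = 1
P(f) = -3/7 - f/7 (P(f) = -(3 + f)/7 = -3/7 - f/7)
w(A, N) = (A + N)/(1 + A) (w(A, N) = (N + A)/(A + 1) = (A + N)/(1 + A))
Q = 78/7 (Q = ((6 - 3)/(1 + 6))*26 = (3/7)*26 = 78/7 ≈ 11.143)
(Q + z(-2)*P(3))² = (78/7 - 2*(-3/7 - ⅐*3))² = (78/7 - 2*(-3/7 - 3/7))² = (78/7 - 2*(-6/7))² = (78/7 + 12/7)² = (90/7)² = 8100/49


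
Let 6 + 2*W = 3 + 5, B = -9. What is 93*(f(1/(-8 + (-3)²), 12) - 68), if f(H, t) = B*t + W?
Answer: -16275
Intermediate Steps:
W = 1 (W = -3 + (3 + 5)/2 = -3 + (½)*8 = -3 + 4 = 1)
f(H, t) = 1 - 9*t (f(H, t) = -9*t + 1 = 1 - 9*t)
93*(f(1/(-8 + (-3)²), 12) - 68) = 93*((1 - 9*12) - 68) = 93*((1 - 108) - 68) = 93*(-107 - 68) = 93*(-175) = -16275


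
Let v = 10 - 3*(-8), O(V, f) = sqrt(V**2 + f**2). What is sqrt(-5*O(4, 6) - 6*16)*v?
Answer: 34*sqrt(-96 - 10*sqrt(13)) ≈ 390.71*I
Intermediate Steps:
v = 34 (v = 10 + 24 = 34)
sqrt(-5*O(4, 6) - 6*16)*v = sqrt(-5*sqrt(4**2 + 6**2) - 6*16)*34 = sqrt(-5*sqrt(16 + 36) - 96)*34 = sqrt(-10*sqrt(13) - 96)*34 = sqrt(-96 - 10*sqrt(13))*34 = 34*sqrt(-96 - 10*sqrt(13))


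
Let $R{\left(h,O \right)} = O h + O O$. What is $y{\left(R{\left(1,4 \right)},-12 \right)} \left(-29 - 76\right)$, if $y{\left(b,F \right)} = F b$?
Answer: $25200$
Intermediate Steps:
$R{\left(h,O \right)} = O^{2} + O h$ ($R{\left(h,O \right)} = O h + O^{2} = O^{2} + O h$)
$y{\left(R{\left(1,4 \right)},-12 \right)} \left(-29 - 76\right) = - 12 \cdot 4 \left(4 + 1\right) \left(-29 - 76\right) = - 12 \cdot 4 \cdot 5 \left(-105\right) = \left(-12\right) 20 \left(-105\right) = \left(-240\right) \left(-105\right) = 25200$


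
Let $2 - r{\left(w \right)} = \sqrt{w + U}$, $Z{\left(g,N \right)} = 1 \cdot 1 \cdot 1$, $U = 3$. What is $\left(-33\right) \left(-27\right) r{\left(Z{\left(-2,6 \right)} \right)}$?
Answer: $0$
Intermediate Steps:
$Z{\left(g,N \right)} = 1$ ($Z{\left(g,N \right)} = 1 \cdot 1 = 1$)
$r{\left(w \right)} = 2 - \sqrt{3 + w}$ ($r{\left(w \right)} = 2 - \sqrt{w + 3} = 2 - \sqrt{3 + w}$)
$\left(-33\right) \left(-27\right) r{\left(Z{\left(-2,6 \right)} \right)} = \left(-33\right) \left(-27\right) \left(2 - \sqrt{3 + 1}\right) = 891 \left(2 - \sqrt{4}\right) = 891 \left(2 - 2\right) = 891 \cdot 0 = 0$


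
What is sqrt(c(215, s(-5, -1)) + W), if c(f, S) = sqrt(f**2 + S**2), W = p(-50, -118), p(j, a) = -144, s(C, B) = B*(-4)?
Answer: sqrt(-144 + sqrt(46241)) ≈ 8.4284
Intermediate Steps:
s(C, B) = -4*B
W = -144
c(f, S) = sqrt(S**2 + f**2)
sqrt(c(215, s(-5, -1)) + W) = sqrt(sqrt((-4*(-1))**2 + 215**2) - 144) = sqrt(sqrt(4**2 + 46225) - 144) = sqrt(sqrt(16 + 46225) - 144) = sqrt(sqrt(46241) - 144) = sqrt(-144 + sqrt(46241))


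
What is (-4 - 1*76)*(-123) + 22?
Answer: 9862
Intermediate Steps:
(-4 - 1*76)*(-123) + 22 = (-4 - 76)*(-123) + 22 = -80*(-123) + 22 = 9840 + 22 = 9862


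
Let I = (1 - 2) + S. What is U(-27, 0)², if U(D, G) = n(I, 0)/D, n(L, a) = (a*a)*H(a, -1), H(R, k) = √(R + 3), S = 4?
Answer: 0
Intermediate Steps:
I = 3 (I = (1 - 2) + 4 = -1 + 4 = 3)
H(R, k) = √(3 + R)
n(L, a) = a²*√(3 + a) (n(L, a) = (a*a)*√(3 + a) = a²*√(3 + a))
U(D, G) = 0 (U(D, G) = (0²*√(3 + 0))/D = (0*√3)/D = 0/D = 0)
U(-27, 0)² = 0² = 0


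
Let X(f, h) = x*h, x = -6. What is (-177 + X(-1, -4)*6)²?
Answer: 1089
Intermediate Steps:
X(f, h) = -6*h
(-177 + X(-1, -4)*6)² = (-177 - 6*(-4)*6)² = (-177 + 24*6)² = (-177 + 144)² = (-33)² = 1089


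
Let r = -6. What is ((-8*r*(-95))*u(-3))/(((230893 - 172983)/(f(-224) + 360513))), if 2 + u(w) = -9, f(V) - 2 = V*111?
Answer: 1683625416/5791 ≈ 2.9073e+5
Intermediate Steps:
f(V) = 2 + 111*V (f(V) = 2 + V*111 = 2 + 111*V)
u(w) = -11 (u(w) = -2 - 9 = -11)
((-8*r*(-95))*u(-3))/(((230893 - 172983)/(f(-224) + 360513))) = ((-8*(-6)*(-95))*(-11))/(((230893 - 172983)/((2 + 111*(-224)) + 360513))) = ((48*(-95))*(-11))/((57910/((2 - 24864) + 360513))) = (-4560*(-11))/((57910/(-24862 + 360513))) = 50160/((57910/335651)) = 50160/((57910*(1/335651))) = 50160/(57910/335651) = 50160*(335651/57910) = 1683625416/5791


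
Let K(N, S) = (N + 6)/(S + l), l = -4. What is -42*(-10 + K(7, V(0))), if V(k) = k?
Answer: 1113/2 ≈ 556.50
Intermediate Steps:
K(N, S) = (6 + N)/(-4 + S) (K(N, S) = (N + 6)/(S - 4) = (6 + N)/(-4 + S))
-42*(-10 + K(7, V(0))) = -42*(-10 + (6 + 7)/(-4 + 0)) = -42*(-10 + 13/(-4)) = -42*(-10 - ¼*13) = -42*(-10 - 13/4) = -42*(-53/4) = 1113/2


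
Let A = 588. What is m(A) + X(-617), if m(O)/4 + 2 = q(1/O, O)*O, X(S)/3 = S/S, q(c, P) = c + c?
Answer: 3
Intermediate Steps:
q(c, P) = 2*c
X(S) = 3 (X(S) = 3*(S/S) = 3*1 = 3)
m(O) = 0 (m(O) = -8 + 4*((2/O)*O) = -8 + 4*2 = -8 + 8 = 0)
m(A) + X(-617) = 0 + 3 = 3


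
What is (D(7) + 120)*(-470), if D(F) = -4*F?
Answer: -43240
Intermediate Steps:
(D(7) + 120)*(-470) = (-4*7 + 120)*(-470) = (-28 + 120)*(-470) = 92*(-470) = -43240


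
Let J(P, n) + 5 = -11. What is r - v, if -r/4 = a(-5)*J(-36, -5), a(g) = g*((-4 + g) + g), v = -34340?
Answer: 38820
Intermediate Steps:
J(P, n) = -16 (J(P, n) = -5 - 11 = -16)
a(g) = g*(-4 + 2*g)
r = 4480 (r = -4*2*(-5)*(-2 - 5)*(-16) = -4*2*(-5)*(-7)*(-16) = -280*(-16) = -4*(-1120) = 4480)
r - v = 4480 - 1*(-34340) = 4480 + 34340 = 38820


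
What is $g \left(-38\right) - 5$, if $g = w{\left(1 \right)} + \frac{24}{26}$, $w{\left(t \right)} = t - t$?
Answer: $- \frac{521}{13} \approx -40.077$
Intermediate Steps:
$w{\left(t \right)} = 0$
$g = \frac{12}{13}$ ($g = 0 + \frac{24}{26} = 0 + 24 \cdot \frac{1}{26} = 0 + \frac{12}{13} = \frac{12}{13} \approx 0.92308$)
$g \left(-38\right) - 5 = \frac{12}{13} \left(-38\right) - 5 = - \frac{456}{13} - 5 = - \frac{521}{13}$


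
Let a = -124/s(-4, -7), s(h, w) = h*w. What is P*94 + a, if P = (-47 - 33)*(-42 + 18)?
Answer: 1263329/7 ≈ 1.8048e+5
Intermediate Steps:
P = 1920 (P = -80*(-24) = 1920)
a = -31/7 (a = -124/((-4*(-7))) = -124/28 = -124*1/28 = -31/7 ≈ -4.4286)
P*94 + a = 1920*94 - 31/7 = 180480 - 31/7 = 1263329/7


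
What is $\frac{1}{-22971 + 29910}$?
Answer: $\frac{1}{6939} \approx 0.00014411$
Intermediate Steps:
$\frac{1}{-22971 + 29910} = \frac{1}{6939}$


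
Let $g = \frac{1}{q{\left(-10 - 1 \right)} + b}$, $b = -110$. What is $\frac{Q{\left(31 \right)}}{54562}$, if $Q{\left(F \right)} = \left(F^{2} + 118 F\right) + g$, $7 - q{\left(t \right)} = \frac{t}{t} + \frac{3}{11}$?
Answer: $\frac{2648991}{31291307} \approx 0.084656$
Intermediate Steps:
$q{\left(t \right)} = \frac{63}{11}$ ($q{\left(t \right)} = 7 - \left(\frac{t}{t} + \frac{3}{11}\right) = 7 - \left(1 + 3 \cdot \frac{1}{11}\right) = 7 - \left(1 + \frac{3}{11}\right) = 7 - \frac{14}{11} = \frac{63}{11}$)
$g = - \frac{11}{1147}$ ($g = \frac{1}{\frac{63}{11} - 110} = \frac{1}{- \frac{1147}{11}} = - \frac{11}{1147} \approx -0.0095902$)
$Q{\left(F \right)} = - \frac{11}{1147} + F^{2} + 118 F$ ($Q{\left(F \right)} = \left(F^{2} + 118 F\right) - \frac{11}{1147} = - \frac{11}{1147} + F^{2} + 118 F$)
$\frac{Q{\left(31 \right)}}{54562} = \frac{- \frac{11}{1147} + 31^{2} + 118 \cdot 31}{54562} = \left(- \frac{11}{1147} + 961 + 3658\right) \frac{1}{54562} = \frac{5297982}{1147} \cdot \frac{1}{54562} = \frac{2648991}{31291307}$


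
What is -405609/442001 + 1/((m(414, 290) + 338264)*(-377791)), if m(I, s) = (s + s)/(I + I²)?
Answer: -890560467990324489579/970463222977879807022 ≈ -0.91767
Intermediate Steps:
m(I, s) = 2*s/(I + I²) (m(I, s) = (2*s)/(I + I²) = 2*s/(I + I²))
-405609/442001 + 1/((m(414, 290) + 338264)*(-377791)) = -405609/442001 + 1/((2*290/(414*(1 + 414)) + 338264)*(-377791)) = -405609*1/442001 - 1/377791/(2*290*(1/414)/415 + 338264) = -405609/442001 - 1/377791/(2*290*(1/414)*(1/415) + 338264) = -405609/442001 - 1/377791/(58/17181 + 338264) = -405609/442001 - 1/377791/(5811713842/17181) = -405609/442001 + (17181/5811713842)*(-1/377791) = -405609/442001 - 17181/2195613184083022 = -890560467990324489579/970463222977879807022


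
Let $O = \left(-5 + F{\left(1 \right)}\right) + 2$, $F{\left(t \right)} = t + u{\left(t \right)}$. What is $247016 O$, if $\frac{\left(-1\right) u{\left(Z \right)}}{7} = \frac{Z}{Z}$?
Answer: $-2223144$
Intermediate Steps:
$u{\left(Z \right)} = -7$ ($u{\left(Z \right)} = - 7 \frac{Z}{Z} = \left(-7\right) 1 = -7$)
$F{\left(t \right)} = -7 + t$ ($F{\left(t \right)} = t - 7 = -7 + t$)
$O = -9$ ($O = \left(-5 + \left(-7 + 1\right)\right) + 2 = \left(-5 - 6\right) + 2 = -11 + 2 = -9$)
$247016 O = 247016 \left(-9\right) = -2223144$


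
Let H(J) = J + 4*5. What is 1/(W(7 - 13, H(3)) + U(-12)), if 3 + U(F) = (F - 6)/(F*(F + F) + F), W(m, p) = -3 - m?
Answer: -46/3 ≈ -15.333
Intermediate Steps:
H(J) = 20 + J (H(J) = J + 20 = 20 + J)
U(F) = -3 + (-6 + F)/(F + 2*F**2) (U(F) = -3 + (F - 6)/(F*(F + F) + F) = -3 + (-6 + F)/(F*(2*F) + F) = -3 + (-6 + F)/(2*F**2 + F) = -3 + (-6 + F)/(F + 2*F**2))
1/(W(7 - 13, H(3)) + U(-12)) = 1/((-3 - (7 - 13)) + 2*(-3 - 1*(-12) - 3*(-12)**2)/(-12*(1 + 2*(-12)))) = 1/((-3 - 1*(-6)) + 2*(-1/12)*(-3 + 12 - 3*144)/(1 - 24)) = 1/((-3 + 6) + 2*(-1/12)*(-3 + 12 - 432)/(-23)) = 1/(3 + 2*(-1/12)*(-1/23)*(-423)) = 1/(3 - 141/46) = 1/(-3/46) = -46/3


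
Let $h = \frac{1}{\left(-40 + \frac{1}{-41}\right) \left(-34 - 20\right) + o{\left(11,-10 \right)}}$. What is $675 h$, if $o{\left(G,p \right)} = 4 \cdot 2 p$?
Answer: $\frac{27675}{85334} \approx 0.32431$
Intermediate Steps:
$o{\left(G,p \right)} = 8 p$
$h = \frac{41}{85334}$ ($h = \frac{1}{\left(-40 + \frac{1}{-41}\right) \left(-34 - 20\right) + 8 \left(-10\right)} = \frac{1}{\left(-40 - \frac{1}{41}\right) \left(-54\right) - 80} = \frac{1}{\left(- \frac{1641}{41}\right) \left(-54\right) - 80} = \frac{1}{\frac{88614}{41} - 80} = \frac{1}{\frac{85334}{41}} = \frac{41}{85334} \approx 0.00048047$)
$675 h = 675 \cdot \frac{41}{85334} = \frac{27675}{85334}$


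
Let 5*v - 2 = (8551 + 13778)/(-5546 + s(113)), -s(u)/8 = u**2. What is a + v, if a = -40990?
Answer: -22072512033/538490 ≈ -40990.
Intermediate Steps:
s(u) = -8*u**2
v = 193067/538490 (v = 2/5 + ((8551 + 13778)/(-5546 - 8*113**2))/5 = 2/5 + (22329/(-5546 - 8*12769))/5 = 2/5 + (22329/(-5546 - 102152))/5 = 2/5 + (22329/(-107698))/5 = 2/5 + (22329*(-1/107698))/5 = 2/5 + (1/5)*(-22329/107698) = 2/5 - 22329/538490 = 193067/538490 ≈ 0.35853)
a + v = -40990 + 193067/538490 = -22072512033/538490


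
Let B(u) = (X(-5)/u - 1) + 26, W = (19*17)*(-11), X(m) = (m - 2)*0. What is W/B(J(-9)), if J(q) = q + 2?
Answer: -3553/25 ≈ -142.12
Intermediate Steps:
X(m) = 0 (X(m) = (-2 + m)*0 = 0)
W = -3553 (W = 323*(-11) = -3553)
J(q) = 2 + q
B(u) = 25 (B(u) = (0/u - 1) + 26 = (0 - 1) + 26 = -1 + 26 = 25)
W/B(J(-9)) = -3553/25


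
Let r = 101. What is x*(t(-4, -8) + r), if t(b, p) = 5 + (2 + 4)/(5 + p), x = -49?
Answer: -5096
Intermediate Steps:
t(b, p) = 5 + 6/(5 + p)
x*(t(-4, -8) + r) = -49*((31 + 5*(-8))/(5 - 8) + 101) = -49*((31 - 40)/(-3) + 101) = -49*(-⅓*(-9) + 101) = -49*(3 + 101) = -49*104 = -5096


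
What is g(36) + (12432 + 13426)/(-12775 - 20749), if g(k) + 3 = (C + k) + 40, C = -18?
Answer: 908981/16762 ≈ 54.229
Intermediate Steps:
g(k) = 19 + k (g(k) = -3 + ((-18 + k) + 40) = -3 + (22 + k) = 19 + k)
g(36) + (12432 + 13426)/(-12775 - 20749) = (19 + 36) + (12432 + 13426)/(-12775 - 20749) = 55 + 25858/(-33524) = 55 + 25858*(-1/33524) = 55 - 12929/16762 = 908981/16762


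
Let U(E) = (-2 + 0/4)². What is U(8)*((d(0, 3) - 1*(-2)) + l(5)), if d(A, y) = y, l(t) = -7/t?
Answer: 72/5 ≈ 14.400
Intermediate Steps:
U(E) = 4 (U(E) = (-2 + 0*(¼))² = (-2 + 0)² = (-2)² = 4)
U(8)*((d(0, 3) - 1*(-2)) + l(5)) = 4*((3 - 1*(-2)) - 7/5) = 4*((3 + 2) - 7*⅕) = 4*(5 - 7/5) = 4*(18/5) = 72/5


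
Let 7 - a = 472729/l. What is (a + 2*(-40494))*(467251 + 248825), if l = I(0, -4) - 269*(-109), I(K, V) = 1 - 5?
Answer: -1700388846541656/29317 ≈ -5.8000e+10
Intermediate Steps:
I(K, V) = -4
l = 29317 (l = -4 - 269*(-109) = -4 + 29321 = 29317)
a = -267510/29317 (a = 7 - 472729/29317 = -267510/29317 ≈ -9.1247)
(a + 2*(-40494))*(467251 + 248825) = (-267510/29317 + 2*(-40494))*(467251 + 248825) = (-267510/29317 - 80988)*716076 = -2374592706/29317*716076 = -1700388846541656/29317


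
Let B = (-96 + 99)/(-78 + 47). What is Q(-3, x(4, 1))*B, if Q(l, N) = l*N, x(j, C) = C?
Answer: 9/31 ≈ 0.29032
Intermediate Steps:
B = -3/31 (B = 3/(-31) = 3*(-1/31) = -3/31 ≈ -0.096774)
Q(l, N) = N*l
Q(-3, x(4, 1))*B = (1*(-3))*(-3/31) = -3*(-3/31) = 9/31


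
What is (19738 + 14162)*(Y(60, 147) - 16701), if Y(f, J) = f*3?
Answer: -560061900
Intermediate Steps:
Y(f, J) = 3*f
(19738 + 14162)*(Y(60, 147) - 16701) = (19738 + 14162)*(3*60 - 16701) = 33900*(180 - 16701) = 33900*(-16521) = -560061900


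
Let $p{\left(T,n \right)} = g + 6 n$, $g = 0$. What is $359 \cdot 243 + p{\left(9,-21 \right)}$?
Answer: $87111$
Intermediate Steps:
$p{\left(T,n \right)} = 6 n$ ($p{\left(T,n \right)} = 0 + 6 n = 6 n$)
$359 \cdot 243 + p{\left(9,-21 \right)} = 359 \cdot 243 + 6 \left(-21\right) = 87237 - 126 = 87111$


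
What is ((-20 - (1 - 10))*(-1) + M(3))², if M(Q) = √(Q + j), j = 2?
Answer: (11 + √5)² ≈ 175.19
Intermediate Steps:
M(Q) = √(2 + Q) (M(Q) = √(Q + 2) = √(2 + Q))
((-20 - (1 - 10))*(-1) + M(3))² = ((-20 - (1 - 10))*(-1) + √(2 + 3))² = ((-20 - 1*(-9))*(-1) + √5)² = ((-20 + 9)*(-1) + √5)² = (-11*(-1) + √5)² = (11 + √5)²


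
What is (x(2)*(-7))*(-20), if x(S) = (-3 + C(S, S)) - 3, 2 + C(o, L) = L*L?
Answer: -560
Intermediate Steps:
C(o, L) = -2 + L**2 (C(o, L) = -2 + L*L = -2 + L**2)
x(S) = -8 + S**2 (x(S) = (-3 + (-2 + S**2)) - 3 = (-5 + S**2) - 3 = -8 + S**2)
(x(2)*(-7))*(-20) = ((-8 + 2**2)*(-7))*(-20) = ((-8 + 4)*(-7))*(-20) = -4*(-7)*(-20) = 28*(-20) = -560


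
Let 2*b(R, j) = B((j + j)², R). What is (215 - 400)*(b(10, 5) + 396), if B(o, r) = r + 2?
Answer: -74370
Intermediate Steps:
B(o, r) = 2 + r
b(R, j) = 1 + R/2 (b(R, j) = (2 + R)/2 = 1 + R/2)
(215 - 400)*(b(10, 5) + 396) = (215 - 400)*((1 + (½)*10) + 396) = -185*((1 + 5) + 396) = -185*(6 + 396) = -185*402 = -74370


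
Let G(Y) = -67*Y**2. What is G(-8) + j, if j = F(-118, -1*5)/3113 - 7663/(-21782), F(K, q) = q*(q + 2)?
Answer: -290733803759/67807366 ≈ -4287.6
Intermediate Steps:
F(K, q) = q*(2 + q)
j = 24181649/67807366 (j = ((-1*5)*(2 - 1*5))/3113 - 7663/(-21782) = -5*(2 - 5)*(1/3113) - 7663*(-1/21782) = -5*(-3)*(1/3113) + 7663/21782 = 15*(1/3113) + 7663/21782 = 15/3113 + 7663/21782 = 24181649/67807366 ≈ 0.35662)
G(-8) + j = -67*(-8)**2 + 24181649/67807366 = -67*64 + 24181649/67807366 = -4288 + 24181649/67807366 = -290733803759/67807366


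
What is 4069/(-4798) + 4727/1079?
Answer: 18289695/5177042 ≈ 3.5328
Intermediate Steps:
4069/(-4798) + 4727/1079 = 4069*(-1/4798) + 4727*(1/1079) = -4069/4798 + 4727/1079 = 18289695/5177042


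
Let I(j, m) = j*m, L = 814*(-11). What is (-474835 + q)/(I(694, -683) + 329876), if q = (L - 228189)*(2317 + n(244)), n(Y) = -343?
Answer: 468595117/144126 ≈ 3251.3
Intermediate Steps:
L = -8954
q = -468120282 (q = (-8954 - 228189)*(2317 - 343) = -237143*1974 = -468120282)
(-474835 + q)/(I(694, -683) + 329876) = (-474835 - 468120282)/(694*(-683) + 329876) = -468595117/(-474002 + 329876) = -468595117/(-144126) = -468595117*(-1/144126) = 468595117/144126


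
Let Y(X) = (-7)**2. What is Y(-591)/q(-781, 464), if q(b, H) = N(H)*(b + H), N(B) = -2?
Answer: 49/634 ≈ 0.077287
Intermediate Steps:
Y(X) = 49
q(b, H) = -2*H - 2*b (q(b, H) = -2*(b + H) = -2*(H + b) = -2*H - 2*b)
Y(-591)/q(-781, 464) = 49/(-2*464 - 2*(-781)) = 49/(-928 + 1562) = 49/634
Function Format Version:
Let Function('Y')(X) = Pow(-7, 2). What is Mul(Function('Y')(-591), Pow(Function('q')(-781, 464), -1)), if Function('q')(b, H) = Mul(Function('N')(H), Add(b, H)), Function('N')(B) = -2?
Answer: Rational(49, 634) ≈ 0.077287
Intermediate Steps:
Function('Y')(X) = 49
Function('q')(b, H) = Add(Mul(-2, H), Mul(-2, b)) (Function('q')(b, H) = Mul(-2, Add(b, H)) = Mul(-2, Add(H, b)) = Add(Mul(-2, H), Mul(-2, b)))
Mul(Function('Y')(-591), Pow(Function('q')(-781, 464), -1)) = Mul(49, Pow(Add(Mul(-2, 464), Mul(-2, -781)), -1)) = Mul(49, Pow(Add(-928, 1562), -1)) = Mul(49, Pow(634, -1)) = Mul(49, Rational(1, 634)) = Rational(49, 634)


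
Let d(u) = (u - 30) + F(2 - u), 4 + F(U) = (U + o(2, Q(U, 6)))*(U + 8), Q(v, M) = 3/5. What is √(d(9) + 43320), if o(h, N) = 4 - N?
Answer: √1082285/5 ≈ 208.07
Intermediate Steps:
Q(v, M) = ⅗ (Q(v, M) = 3*(⅕) = ⅗)
F(U) = -4 + (8 + U)*(17/5 + U) (F(U) = -4 + (U + (4 - 1*⅗))*(U + 8) = -4 + (U + (4 - ⅗))*(8 + U) = -4 + (U + 17/5)*(8 + U) = -4 + (17/5 + U)*(8 + U) = -4 + (8 + U)*(17/5 + U))
d(u) = 16 + (2 - u)² - 52*u/5 (d(u) = (u - 30) + (116/5 + (2 - u)² + 57*(2 - u)/5) = (-30 + u) + (116/5 + (2 - u)² + (114/5 - 57*u/5)) = (-30 + u) + (46 + (2 - u)² - 57*u/5) = 16 + (2 - u)² - 52*u/5)
√(d(9) + 43320) = √((20 + 9² - 72/5*9) + 43320) = √((20 + 81 - 648/5) + 43320) = √(-143/5 + 43320) = √(216457/5) = √1082285/5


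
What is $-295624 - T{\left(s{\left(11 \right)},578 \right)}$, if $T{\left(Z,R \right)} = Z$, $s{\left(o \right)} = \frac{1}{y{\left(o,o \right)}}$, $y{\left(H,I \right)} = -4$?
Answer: $- \frac{1182495}{4} \approx -2.9562 \cdot 10^{5}$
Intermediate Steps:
$s{\left(o \right)} = - \frac{1}{4}$ ($s{\left(o \right)} = \frac{1}{-4} = - \frac{1}{4}$)
$-295624 - T{\left(s{\left(11 \right)},578 \right)} = -295624 - - \frac{1}{4} = -295624 + \frac{1}{4} = - \frac{1182495}{4}$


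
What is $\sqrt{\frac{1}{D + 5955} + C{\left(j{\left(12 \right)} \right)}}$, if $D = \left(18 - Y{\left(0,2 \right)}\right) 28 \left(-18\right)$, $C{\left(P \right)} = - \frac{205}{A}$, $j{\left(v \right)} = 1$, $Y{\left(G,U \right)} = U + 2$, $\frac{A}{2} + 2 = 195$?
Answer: $\frac{i \sqrt{96085509726}}{424986} \approx 0.72938 i$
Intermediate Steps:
$A = 386$ ($A = -4 + 2 \cdot 195 = -4 + 390 = 386$)
$Y{\left(G,U \right)} = 2 + U$
$C{\left(P \right)} = - \frac{205}{386}$
$D = -7056$ ($D = \left(18 - \left(2 + 2\right)\right) 28 \left(-18\right) = \left(18 - 4\right) 28 \left(-18\right) = 14 \cdot 28 \left(-18\right) = 392 \left(-18\right) = -7056$)
$\sqrt{\frac{1}{D + 5955} + C{\left(j{\left(12 \right)} \right)}} = \sqrt{\frac{1}{-7056 + 5955} - \frac{205}{386}} = \sqrt{\frac{1}{-1101} - \frac{205}{386}} = \sqrt{- \frac{1}{1101} - \frac{205}{386}} = \sqrt{- \frac{226091}{424986}} = \frac{i \sqrt{96085509726}}{424986}$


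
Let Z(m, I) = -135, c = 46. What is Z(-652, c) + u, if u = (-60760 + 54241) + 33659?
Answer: 27005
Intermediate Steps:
u = 27140 (u = -6519 + 33659 = 27140)
Z(-652, c) + u = -135 + 27140 = 27005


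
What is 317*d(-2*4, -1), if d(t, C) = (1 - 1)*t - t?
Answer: 2536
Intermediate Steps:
d(t, C) = -t (d(t, C) = 0*t - t = 0 - t = -t)
317*d(-2*4, -1) = 317*(-(-2)*4) = 317*(-1*(-8)) = 317*8 = 2536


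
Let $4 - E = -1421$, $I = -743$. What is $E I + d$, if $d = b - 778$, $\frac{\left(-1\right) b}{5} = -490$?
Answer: $-1057103$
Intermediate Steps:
$b = 2450$ ($b = \left(-5\right) \left(-490\right) = 2450$)
$E = 1425$ ($E = 4 - -1421 = 4 + 1421 = 1425$)
$d = 1672$ ($d = 2450 - 778 = 1672$)
$E I + d = 1425 \left(-743\right) + 1672 = -1058775 + 1672 = -1057103$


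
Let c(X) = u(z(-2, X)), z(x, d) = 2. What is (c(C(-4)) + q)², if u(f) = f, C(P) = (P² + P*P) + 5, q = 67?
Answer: 4761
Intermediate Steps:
C(P) = 5 + 2*P² (C(P) = (P² + P²) + 5 = 2*P² + 5 = 5 + 2*P²)
c(X) = 2
(c(C(-4)) + q)² = (2 + 67)² = 69² = 4761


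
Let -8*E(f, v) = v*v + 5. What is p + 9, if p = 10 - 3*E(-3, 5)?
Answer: 121/4 ≈ 30.250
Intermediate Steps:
E(f, v) = -5/8 - v**2/8 (E(f, v) = -(v*v + 5)/8 = -(v**2 + 5)/8 = -(5 + v**2)/8 = -5/8 - v**2/8)
p = 85/4 (p = 10 - 3*(-5/8 - 1/8*5**2) = 10 - 3*(-5/8 - 1/8*25) = 10 - 3*(-5/8 - 25/8) = 10 - 3*(-15/4) = 10 + 45/4 = 85/4 ≈ 21.250)
p + 9 = 85/4 + 9 = 121/4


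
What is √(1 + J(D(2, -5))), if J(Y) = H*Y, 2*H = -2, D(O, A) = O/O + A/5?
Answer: 1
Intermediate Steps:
D(O, A) = 1 + A/5 (D(O, A) = 1 + A*(⅕) = 1 + A/5)
H = -1 (H = (½)*(-2) = -1)
J(Y) = -Y
√(1 + J(D(2, -5))) = √(1 - (1 + (⅕)*(-5))) = √(1 - (1 - 1)) = √(1 - 1*0) = √(1 + 0) = √1 = 1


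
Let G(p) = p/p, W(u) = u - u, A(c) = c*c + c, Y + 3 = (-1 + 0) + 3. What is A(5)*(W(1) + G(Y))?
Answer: 30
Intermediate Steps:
Y = -1 (Y = -3 + ((-1 + 0) + 3) = -3 + (-1 + 3) = -3 + 2 = -1)
A(c) = c + c² (A(c) = c² + c = c + c²)
W(u) = 0
G(p) = 1
A(5)*(W(1) + G(Y)) = (5*(1 + 5))*(0 + 1) = (5*6)*1 = 30*1 = 30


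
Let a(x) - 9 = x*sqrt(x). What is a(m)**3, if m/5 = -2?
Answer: -26271 + 7570*I*sqrt(10) ≈ -26271.0 + 23938.0*I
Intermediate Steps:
m = -10 (m = 5*(-2) = -10)
a(x) = 9 + x**(3/2) (a(x) = 9 + x*sqrt(x) = 9 + x**(3/2))
a(m)**3 = (9 + (-10)**(3/2))**3 = (9 - 10*I*sqrt(10))**3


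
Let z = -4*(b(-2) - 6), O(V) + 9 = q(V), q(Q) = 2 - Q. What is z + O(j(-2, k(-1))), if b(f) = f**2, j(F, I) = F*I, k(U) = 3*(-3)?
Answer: -17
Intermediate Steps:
k(U) = -9
O(V) = -7 - V (O(V) = -9 + (2 - V) = -7 - V)
z = 8 (z = -4*((-2)**2 - 6) = -4*(4 - 6) = -4*(-2) = 8)
z + O(j(-2, k(-1))) = 8 + (-7 - (-2)*(-9)) = 8 + (-7 - 1*18) = 8 + (-7 - 18) = 8 - 25 = -17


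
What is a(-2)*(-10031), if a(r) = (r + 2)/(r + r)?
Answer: 0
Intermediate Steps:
a(r) = (2 + r)/(2*r) (a(r) = (2 + r)/((2*r)) = (2 + r)*(1/(2*r)) = (2 + r)/(2*r))
a(-2)*(-10031) = ((½)*(2 - 2)/(-2))*(-10031) = ((½)*(-½)*0)*(-10031) = 0*(-10031) = 0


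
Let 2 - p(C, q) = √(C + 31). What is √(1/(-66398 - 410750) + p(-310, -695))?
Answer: √(113834987665 - 170752660428*I*√31)/238574 ≈ 3.0678 - 2.7224*I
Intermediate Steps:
p(C, q) = 2 - √(31 + C) (p(C, q) = 2 - √(C + 31) = 2 - √(31 + C))
√(1/(-66398 - 410750) + p(-310, -695)) = √(1/(-66398 - 410750) + (2 - √(31 - 310))) = √(1/(-477148) + (2 - √(-279))) = √(-1/477148 + (2 - 3*I*√31)) = √(954295/477148 - 3*I*√31)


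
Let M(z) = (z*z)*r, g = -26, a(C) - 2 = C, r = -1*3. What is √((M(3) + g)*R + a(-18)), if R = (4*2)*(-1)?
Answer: 2*√102 ≈ 20.199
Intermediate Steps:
r = -3
a(C) = 2 + C
R = -8 (R = 8*(-1) = -8)
M(z) = -3*z² (M(z) = (z*z)*(-3) = z²*(-3) = -3*z²)
√((M(3) + g)*R + a(-18)) = √((-3*3² - 26)*(-8) + (2 - 18)) = √((-3*9 - 26)*(-8) - 16) = √((-27 - 26)*(-8) - 16) = √(-53*(-8) - 16) = √(424 - 16) = √408 = 2*√102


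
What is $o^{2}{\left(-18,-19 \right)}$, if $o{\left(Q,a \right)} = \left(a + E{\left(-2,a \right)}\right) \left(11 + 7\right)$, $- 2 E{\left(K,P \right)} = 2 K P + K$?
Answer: $1016064$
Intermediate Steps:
$E{\left(K,P \right)} = - \frac{K}{2} - K P$ ($E{\left(K,P \right)} = - \frac{2 K P + K}{2} = - \frac{K + 2 K P}{2} = - \frac{K}{2} - K P$)
$o{\left(Q,a \right)} = 18 + 54 a$ ($o{\left(Q,a \right)} = \left(a - - 2 \left(\frac{1}{2} + a\right)\right) \left(11 + 7\right) = \left(a + \left(1 + 2 a\right)\right) 18 = \left(1 + 3 a\right) 18 = 18 + 54 a$)
$o^{2}{\left(-18,-19 \right)} = \left(18 + 54 \left(-19\right)\right)^{2} = \left(18 - 1026\right)^{2} = \left(-1008\right)^{2} = 1016064$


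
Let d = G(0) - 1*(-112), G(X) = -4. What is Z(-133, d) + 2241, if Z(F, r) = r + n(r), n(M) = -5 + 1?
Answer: 2345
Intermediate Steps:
n(M) = -4
d = 108 (d = -4 - 1*(-112) = -4 + 112 = 108)
Z(F, r) = -4 + r (Z(F, r) = r - 4 = -4 + r)
Z(-133, d) + 2241 = (-4 + 108) + 2241 = 104 + 2241 = 2345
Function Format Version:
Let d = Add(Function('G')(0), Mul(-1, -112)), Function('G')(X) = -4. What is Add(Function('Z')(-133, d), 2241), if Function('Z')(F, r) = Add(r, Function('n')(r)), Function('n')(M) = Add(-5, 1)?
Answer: 2345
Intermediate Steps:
Function('n')(M) = -4
d = 108 (d = Add(-4, Mul(-1, -112)) = Add(-4, 112) = 108)
Function('Z')(F, r) = Add(-4, r) (Function('Z')(F, r) = Add(r, -4) = Add(-4, r))
Add(Function('Z')(-133, d), 2241) = Add(Add(-4, 108), 2241) = Add(104, 2241) = 2345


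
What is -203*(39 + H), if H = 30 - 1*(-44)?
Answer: -22939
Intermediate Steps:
H = 74 (H = 30 + 44 = 74)
-203*(39 + H) = -203*(39 + 74) = -203*113 = -22939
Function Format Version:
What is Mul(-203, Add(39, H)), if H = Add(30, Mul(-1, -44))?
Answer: -22939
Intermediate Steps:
H = 74 (H = Add(30, 44) = 74)
Mul(-203, Add(39, H)) = Mul(-203, Add(39, 74)) = Mul(-203, 113) = -22939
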